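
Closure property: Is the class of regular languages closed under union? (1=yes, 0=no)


Regular languages are closed under all standard operations:
- Union: Yes (product construction)
- Intersection: Yes (product construction)
- Complement: Yes (swap accept/reject)
- Concatenation: Yes (NFA construction)
Operation: union -> Closed

1


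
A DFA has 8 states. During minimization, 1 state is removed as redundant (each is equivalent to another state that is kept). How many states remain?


Original DFA: 8 states
Redundant states removed: 1
Minimized states = original - removed
= 8 - 1
= 7

7


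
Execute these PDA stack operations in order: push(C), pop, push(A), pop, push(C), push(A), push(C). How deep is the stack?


Tracing stack operations:
  push(C) -> stack = [C], depth=1
  pop -> removed C, stack = [], depth=0
  push(A) -> stack = [A], depth=1
  pop -> removed A, stack = [], depth=0
  push(C) -> stack = [C], depth=1
  push(A) -> stack = [C,A], depth=2
  push(C) -> stack = [C,A,C], depth=3
Final depth = 3

3


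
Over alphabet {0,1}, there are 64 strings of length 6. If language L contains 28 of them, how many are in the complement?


Alphabet: {0,1}
String length: 6
Total strings of length 6 = 2^6 = 64
Strings in L = 28
Complement = total - |L|
= 64 - 28
= 36

36


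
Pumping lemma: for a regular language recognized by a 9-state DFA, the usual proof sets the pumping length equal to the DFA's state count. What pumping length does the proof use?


Pumping lemma for regular languages (standard proof):
Take p = |Q|, the number of DFA states.
Any string of length >= |Q| passes through |Q|+1 states while reading its first |Q| symbols,
so by pigeonhole some state repeats, giving the loop that can be pumped.
Here |Q| = 9
Therefore the proof uses p = 9

9


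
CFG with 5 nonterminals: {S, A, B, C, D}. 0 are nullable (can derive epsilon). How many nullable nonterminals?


Nonterminals: {S, A, B, C, D}
A nonterminal is nullable if it can derive epsilon
Counting nullable nonterminals: 0
Total nullable = 0

0


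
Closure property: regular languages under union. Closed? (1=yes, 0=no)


Regular languages are closed under:
- Union (DFA product construction)
- Intersection (DFA product construction)
- Complement (swap accept/reject states)
- Concatenation (NFA construction)
- Kleene star (NFA construction)
union is in this list
Therefore: closed

1


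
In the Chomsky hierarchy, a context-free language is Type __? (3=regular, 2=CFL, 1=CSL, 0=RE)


Chomsky hierarchy levels:
  Type 3: Regular (DFA/NFA/regex)
  Type 2: Context-free (PDA)
  Type 1: Context-sensitive
  Type 0: Recursively enumerable (TM)
'context-free' corresponds to Type 2

2


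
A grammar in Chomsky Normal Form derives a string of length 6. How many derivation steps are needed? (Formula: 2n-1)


Chomsky Normal Form derivation:
String length n = 6
Each step either:
  - Splits a nonterminal into two (n-1 such steps)
  - Converts a nonterminal to terminal (n such steps)
Total = (n-1) + n = 2n - 1
= 2(6) - 1
= 12 - 1
= 11

11


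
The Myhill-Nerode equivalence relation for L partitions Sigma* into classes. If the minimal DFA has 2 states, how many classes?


Myhill-Nerode theorem:
Number of equivalence classes = number of states in minimal DFA
Minimal DFA states = 2
Therefore equivalence classes = 2

2


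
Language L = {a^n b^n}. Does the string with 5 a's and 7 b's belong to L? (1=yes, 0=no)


Language requires equal numbers of a's and b's
PDA pushes for each 'a', pops for each 'b'
Number of a's = 5
Number of b's = 7
5 != 7 -> Reject

0


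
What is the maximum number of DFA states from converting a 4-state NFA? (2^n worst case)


NFA has 4 states
Subset construction: each DFA state = subset of NFA states
Maximum subsets = 2^4
2^4 = 16

16


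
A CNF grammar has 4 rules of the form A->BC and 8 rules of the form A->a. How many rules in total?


CNF allows two rule forms:
  A -> BC (binary): 4 rules
  A -> a (terminal): 8 rules
Total = 4 + 8 = 12

12


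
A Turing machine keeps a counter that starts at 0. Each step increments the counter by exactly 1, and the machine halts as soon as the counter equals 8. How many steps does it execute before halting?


Counter starts at 0. Counting sequence:
  Step 1: counter = 1
  Step 2: counter = 2
  Step 3: counter = 3
  Step 4: counter = 4
  Step 5: counter = 5
  Step 6: counter = 6
  Step 7: counter = 7
  Step 8: counter = 8
Counter reached 8 -> halt
Total steps = 8

8


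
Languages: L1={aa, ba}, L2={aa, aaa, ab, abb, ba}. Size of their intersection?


L1 = {aa, ba}
L2 = {aa, aaa, ab, abb, ba}
Checking each string in L1 against L2:
  'aa': in L2? Yes
  'ba': in L2? Yes
Intersection = {aa, ba}
|L1 ∩ L2| = 2

2


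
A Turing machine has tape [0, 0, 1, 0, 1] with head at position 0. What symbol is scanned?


Tape: [0, 0, 1, 0, 1]
Positions: 0 1 2 3 4
Values:    0 0 1 0 1
Head at position 0
tape[0] = 0

0


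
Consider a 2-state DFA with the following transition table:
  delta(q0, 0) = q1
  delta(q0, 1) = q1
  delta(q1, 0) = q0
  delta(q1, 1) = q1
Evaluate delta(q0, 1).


Looking up transition function:
delta(q0, 1) in the table
Row: q0, Column: 1
Result: q1

q1


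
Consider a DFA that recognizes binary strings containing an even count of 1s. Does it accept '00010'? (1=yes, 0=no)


DFA has 2 states: q_even (start, accept=yes) and q_odd
Processing string '00010' character by character:
  Position 0: read '0', 1-count=0 -> q_even (no change)
  Position 1: read '0', 1-count=0 -> q_even (no change)
  Position 2: read '0', 1-count=0 -> q_even (no change)
  Position 3: read '1', 1-count=1 -> q_odd
  Position 4: read '0', 1-count=1 -> q_odd (no change)
Final state: q_odd, total 1s = 1 (odd); the DFA requires an even count -> reject

0


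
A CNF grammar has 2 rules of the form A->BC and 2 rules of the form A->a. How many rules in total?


CNF allows two rule forms:
  A -> BC (binary): 2 rules
  A -> a (terminal): 2 rules
Total = 2 + 2 = 4

4


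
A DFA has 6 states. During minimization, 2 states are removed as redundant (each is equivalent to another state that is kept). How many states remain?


Original DFA: 6 states
Redundant states removed: 2
Minimized states = original - removed
= 6 - 2
= 4

4


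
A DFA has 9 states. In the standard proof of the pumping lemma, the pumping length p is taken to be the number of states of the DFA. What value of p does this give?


Pumping lemma for regular languages (standard proof):
Take p = |Q|, the number of DFA states.
Any string of length >= |Q| passes through |Q|+1 states while reading its first |Q| symbols,
so by pigeonhole some state repeats, giving the loop that can be pumped.
Here |Q| = 9
Therefore the proof uses p = 9

9


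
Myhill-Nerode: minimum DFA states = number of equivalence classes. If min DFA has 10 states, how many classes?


Myhill-Nerode theorem:
Number of equivalence classes = number of states in minimal DFA
Minimal DFA states = 10
Therefore equivalence classes = 10

10


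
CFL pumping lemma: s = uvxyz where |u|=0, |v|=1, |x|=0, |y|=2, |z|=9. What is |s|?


|s| = |u| + |v| + |x| + |y| + |z|
= 0 + 1 + 0 + 2 + 9
= 1 + 0 + 11
= 1 + 11
= 12

12


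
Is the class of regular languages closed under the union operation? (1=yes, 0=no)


Regular languages are closed under:
- Union (DFA product construction)
- Intersection (DFA product construction)
- Complement (swap accept/reject states)
- Concatenation (NFA construction)
- Kleene star (NFA construction)
union is in this list
Therefore: closed

1


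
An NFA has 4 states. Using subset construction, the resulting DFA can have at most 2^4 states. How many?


NFA has 4 states
Subset construction: each DFA state = subset of NFA states
Maximum subsets = 2^4
2^4 = 16

16


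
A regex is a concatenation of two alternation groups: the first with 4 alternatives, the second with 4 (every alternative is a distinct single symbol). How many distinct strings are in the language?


First group: 4 alternatives
Second group: 4 alternatives
Concatenation: each choice from group 1 pairs with each from group 2
Total = 4 x 4 = 16

16


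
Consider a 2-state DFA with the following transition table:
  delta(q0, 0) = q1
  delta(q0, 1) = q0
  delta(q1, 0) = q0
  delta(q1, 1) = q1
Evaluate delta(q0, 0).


Looking up transition function:
delta(q0, 0) in the table
Row: q0, Column: 0
Result: q1

q1


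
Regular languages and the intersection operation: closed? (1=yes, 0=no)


Regular languages are closed under all standard operations:
- Union: Yes (product construction)
- Intersection: Yes (product construction)
- Complement: Yes (swap accept/reject)
- Concatenation: Yes (NFA construction)
Operation: intersection -> Closed

1


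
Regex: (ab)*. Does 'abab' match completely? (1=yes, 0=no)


Pattern: (ab)*
String: 'abab'
Pattern requires: zero or more repetitions of 'ab'
Pairs: ['ab', 'ab']
All pairs are 'ab'? Yes
Result: 1

1


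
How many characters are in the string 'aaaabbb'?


String: 'aaaabbb'
Counting characters:
  'a' appears 4 time(s)
  'b' appears 3 time(s)
Total length = 4 + 3 = 7

7


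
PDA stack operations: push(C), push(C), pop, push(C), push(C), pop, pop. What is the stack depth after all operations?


Tracing stack operations:
  push(C) -> stack = [C], depth=1
  push(C) -> stack = [C,C], depth=2
  pop -> removed C, stack = [C], depth=1
  push(C) -> stack = [C,C], depth=2
  push(C) -> stack = [C,C,C], depth=3
  pop -> removed C, stack = [C,C], depth=2
  pop -> removed C, stack = [C], depth=1
Final depth = 1

1


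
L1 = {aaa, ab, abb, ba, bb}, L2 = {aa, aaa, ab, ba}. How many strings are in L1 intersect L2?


L1 = {aaa, ab, abb, ba, bb}
L2 = {aa, aaa, ab, ba}
Checking each string in L1 against L2:
  'aaa': in L2? Yes
  'ab': in L2? Yes
  'abb': in L2? No
  'ba': in L2? Yes
  'bb': in L2? No
Intersection = {aaa, ab, ba}
|L1 ∩ L2| = 3

3


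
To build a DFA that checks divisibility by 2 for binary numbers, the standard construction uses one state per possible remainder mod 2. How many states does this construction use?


Divisibility by 2 is tracked via the remainder mod 2: 0, 1, ..., 1
The construction assigns one state to each remainder
Number of remainders = 2

2


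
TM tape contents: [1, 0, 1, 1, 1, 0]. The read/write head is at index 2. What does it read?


Tape: [1, 0, 1, 1, 1, 0]
Positions: 0 1 2 3 4 5
Values:    1 0 1 1 1 0
Head at position 2
tape[2] = 1

1


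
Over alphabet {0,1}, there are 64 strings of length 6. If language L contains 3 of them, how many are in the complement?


Alphabet: {0,1}
String length: 6
Total strings of length 6 = 2^6 = 64
Strings in L = 3
Complement = total - |L|
= 64 - 3
= 61

61


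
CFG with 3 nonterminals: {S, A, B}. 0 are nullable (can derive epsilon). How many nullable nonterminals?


Nonterminals: {S, A, B}
A nonterminal is nullable if it can derive epsilon
Counting nullable nonterminals: 0
Total nullable = 0

0


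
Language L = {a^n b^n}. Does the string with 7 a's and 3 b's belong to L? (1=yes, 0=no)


Language requires equal numbers of a's and b's
PDA pushes for each 'a', pops for each 'b'
Number of a's = 7
Number of b's = 3
7 != 3 -> Reject

0


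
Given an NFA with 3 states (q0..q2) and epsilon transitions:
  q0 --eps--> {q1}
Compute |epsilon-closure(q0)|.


Starting from q0
Initialize closure = {q0}
Follow epsilon from q0 -> add q1
Final closure: {q0, q1}
Size = 2

2


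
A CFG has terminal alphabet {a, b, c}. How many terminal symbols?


Terminal symbols: a, b, c
Counting each: a (#1), b (#2), c (#3)
Total = 3

3


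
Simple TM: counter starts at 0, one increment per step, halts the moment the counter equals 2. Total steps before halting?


Counter starts at 0. Counting sequence:
  Step 1: counter = 1
  Step 2: counter = 2
Counter reached 2 -> halt
Total steps = 2

2


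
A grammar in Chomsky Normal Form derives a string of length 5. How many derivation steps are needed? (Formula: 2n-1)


Chomsky Normal Form derivation:
String length n = 5
Each step either:
  - Splits a nonterminal into two (n-1 such steps)
  - Converts a nonterminal to terminal (n such steps)
Total = (n-1) + n = 2n - 1
= 2(5) - 1
= 10 - 1
= 9

9


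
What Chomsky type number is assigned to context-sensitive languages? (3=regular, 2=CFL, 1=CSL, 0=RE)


Chomsky hierarchy levels:
  Type 3: Regular (DFA/NFA/regex)
  Type 2: Context-free (PDA)
  Type 1: Context-sensitive
  Type 0: Recursively enumerable (TM)
'context-sensitive' corresponds to Type 1

1


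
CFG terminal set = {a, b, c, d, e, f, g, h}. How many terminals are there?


Terminal symbols: a, b, c, d, e, f, g, h
Counting each: a (#1), b (#2), c (#3), d (#4), e (#5), f (#6), g (#7), h (#8)
Total = 8

8


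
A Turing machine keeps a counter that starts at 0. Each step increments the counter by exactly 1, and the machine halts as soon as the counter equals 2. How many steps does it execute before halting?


Counter starts at 0. Counting sequence:
  Step 1: counter = 1
  Step 2: counter = 2
Counter reached 2 -> halt
Total steps = 2

2


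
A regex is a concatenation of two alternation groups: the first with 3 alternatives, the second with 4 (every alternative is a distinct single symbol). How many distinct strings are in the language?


First group: 3 alternatives
Second group: 4 alternatives
Concatenation: each choice from group 1 pairs with each from group 2
Total = 3 x 4 = 12

12


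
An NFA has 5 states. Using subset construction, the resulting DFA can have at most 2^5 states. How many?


NFA has 5 states
Subset construction: each DFA state = subset of NFA states
Maximum subsets = 2^5
2^5 = 32

32


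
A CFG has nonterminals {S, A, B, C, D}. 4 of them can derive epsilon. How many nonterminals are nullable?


Nonterminals: {S, A, B, C, D}
A nonterminal is nullable if it can derive epsilon
Counting nullable nonterminals: 4
Total nullable = 4

4


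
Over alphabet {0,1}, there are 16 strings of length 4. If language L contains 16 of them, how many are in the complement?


Alphabet: {0,1}
String length: 4
Total strings of length 4 = 2^4 = 16
Strings in L = 16
Complement = total - |L|
= 16 - 16
= 0

0


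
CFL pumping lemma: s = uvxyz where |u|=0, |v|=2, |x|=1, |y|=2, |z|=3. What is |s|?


|s| = |u| + |v| + |x| + |y| + |z|
= 0 + 2 + 1 + 2 + 3
= 2 + 1 + 5
= 3 + 5
= 8

8


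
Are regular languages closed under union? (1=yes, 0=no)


Regular languages are closed under all standard operations:
- Union: Yes (product construction)
- Intersection: Yes (product construction)
- Complement: Yes (swap accept/reject)
- Concatenation: Yes (NFA construction)
Operation: union -> Closed

1


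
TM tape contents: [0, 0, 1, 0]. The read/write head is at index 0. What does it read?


Tape: [0, 0, 1, 0]
Positions: 0 1 2 3
Values:    0 0 1 0
Head at position 0
tape[0] = 0

0


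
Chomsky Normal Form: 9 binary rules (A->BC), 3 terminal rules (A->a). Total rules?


CNF allows two rule forms:
  A -> BC (binary): 9 rules
  A -> a (terminal): 3 rules
Total = 9 + 3 = 12

12


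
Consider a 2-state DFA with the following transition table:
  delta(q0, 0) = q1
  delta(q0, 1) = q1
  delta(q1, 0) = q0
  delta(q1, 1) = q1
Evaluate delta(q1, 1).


Looking up transition function:
delta(q1, 1) in the table
Row: q1, Column: 1
Result: q1

q1


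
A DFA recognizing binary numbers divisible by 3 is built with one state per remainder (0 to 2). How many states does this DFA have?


Divisibility by 3 is tracked via the remainder mod 3: 0, 1, ..., 2
The construction assigns one state to each remainder
Number of remainders = 3

3


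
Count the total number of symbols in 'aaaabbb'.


String: 'aaaabbb'
Counting characters:
  'a' appears 4 time(s)
  'b' appears 3 time(s)
Total length = 4 + 3 = 7

7


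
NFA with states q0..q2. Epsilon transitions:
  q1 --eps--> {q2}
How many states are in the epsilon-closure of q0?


Starting from q0
Initialize closure = {q0}
q0 has no outgoing epsilon transitions -> nothing to add
Final closure: {q0}
Size = 1

1


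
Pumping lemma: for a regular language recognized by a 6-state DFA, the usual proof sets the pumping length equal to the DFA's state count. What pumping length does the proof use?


Pumping lemma for regular languages (standard proof):
Take p = |Q|, the number of DFA states.
Any string of length >= |Q| passes through |Q|+1 states while reading its first |Q| symbols,
so by pigeonhole some state repeats, giving the loop that can be pumped.
Here |Q| = 6
Therefore the proof uses p = 6

6


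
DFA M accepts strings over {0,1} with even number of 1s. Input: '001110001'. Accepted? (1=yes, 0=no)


DFA has 2 states: q_even (start, accept=yes) and q_odd
Processing string '001110001' character by character:
  Position 0: read '0', 1-count=0 -> q_even (no change)
  Position 1: read '0', 1-count=0 -> q_even (no change)
  Position 2: read '1', 1-count=1 -> q_odd
  Position 3: read '1', 1-count=2 -> q_even
  Position 4: read '1', 1-count=3 -> q_odd
  Position 5: read '0', 1-count=3 -> q_odd (no change)
  Position 6: read '0', 1-count=3 -> q_odd (no change)
  Position 7: read '0', 1-count=3 -> q_odd (no change)
  Position 8: read '1', 1-count=4 -> q_even
Final state: q_even, total 1s = 4 (even); the DFA requires an even count -> accept

1


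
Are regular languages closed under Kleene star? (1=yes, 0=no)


Regular languages are closed under:
- Union (DFA product construction)
- Intersection (DFA product construction)
- Complement (swap accept/reject states)
- Concatenation (NFA construction)
- Kleene star (NFA construction)
Kleene star is in this list
Therefore: closed

1


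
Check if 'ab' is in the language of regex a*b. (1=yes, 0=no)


Pattern: a*b
String: 'ab'
Pattern requires: zero or more 'a's followed by exactly one 'b'
Found 1 leading 'a's
Remaining: 'b'
Remaining is exactly 'b' -> match
Result: 1

1


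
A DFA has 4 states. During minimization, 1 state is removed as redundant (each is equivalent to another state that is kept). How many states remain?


Original DFA: 4 states
Redundant states removed: 1
Minimized states = original - removed
= 4 - 1
= 3

3


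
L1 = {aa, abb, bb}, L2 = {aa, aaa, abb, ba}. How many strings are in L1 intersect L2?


L1 = {aa, abb, bb}
L2 = {aa, aaa, abb, ba}
Checking each string in L1 against L2:
  'aa': in L2? Yes
  'abb': in L2? Yes
  'bb': in L2? No
Intersection = {aa, abb}
|L1 ∩ L2| = 2

2


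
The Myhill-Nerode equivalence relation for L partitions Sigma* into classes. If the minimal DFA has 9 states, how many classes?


Myhill-Nerode theorem:
Number of equivalence classes = number of states in minimal DFA
Minimal DFA states = 9
Therefore equivalence classes = 9

9


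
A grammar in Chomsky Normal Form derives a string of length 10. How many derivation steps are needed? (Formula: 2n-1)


Chomsky Normal Form derivation:
String length n = 10
Each step either:
  - Splits a nonterminal into two (n-1 such steps)
  - Converts a nonterminal to terminal (n such steps)
Total = (n-1) + n = 2n - 1
= 2(10) - 1
= 20 - 1
= 19

19


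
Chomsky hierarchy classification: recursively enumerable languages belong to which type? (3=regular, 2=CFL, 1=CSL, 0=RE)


Chomsky hierarchy levels:
  Type 3: Regular (DFA/NFA/regex)
  Type 2: Context-free (PDA)
  Type 1: Context-sensitive
  Type 0: Recursively enumerable (TM)
'recursively enumerable' corresponds to Type 0

0


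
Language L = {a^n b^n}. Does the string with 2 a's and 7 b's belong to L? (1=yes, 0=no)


Language requires equal numbers of a's and b's
PDA pushes for each 'a', pops for each 'b'
Number of a's = 2
Number of b's = 7
2 != 7 -> Reject

0


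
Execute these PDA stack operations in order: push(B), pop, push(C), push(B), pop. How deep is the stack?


Tracing stack operations:
  push(B) -> stack = [B], depth=1
  pop -> removed B, stack = [], depth=0
  push(C) -> stack = [C], depth=1
  push(B) -> stack = [C,B], depth=2
  pop -> removed B, stack = [C], depth=1
Final depth = 1

1


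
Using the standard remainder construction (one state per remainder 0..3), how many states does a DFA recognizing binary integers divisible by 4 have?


Divisibility by 4 is tracked via the remainder mod 4: 0, 1, ..., 3
The construction assigns one state to each remainder
Number of remainders = 4

4


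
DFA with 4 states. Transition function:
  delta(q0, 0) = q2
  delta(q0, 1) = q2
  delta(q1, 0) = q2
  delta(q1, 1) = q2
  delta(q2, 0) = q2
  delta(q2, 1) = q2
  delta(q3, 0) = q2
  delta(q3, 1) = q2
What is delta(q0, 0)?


Looking up transition function:
delta(q0, 0) in the table
Row: q0, Column: 0
Result: q2

q2


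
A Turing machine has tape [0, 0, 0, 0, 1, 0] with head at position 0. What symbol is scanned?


Tape: [0, 0, 0, 0, 1, 0]
Positions: 0 1 2 3 4 5
Values:    0 0 0 0 1 0
Head at position 0
tape[0] = 0

0


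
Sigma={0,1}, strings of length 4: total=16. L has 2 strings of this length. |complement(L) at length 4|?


Alphabet: {0,1}
String length: 4
Total strings of length 4 = 2^4 = 16
Strings in L = 2
Complement = total - |L|
= 16 - 2
= 14

14


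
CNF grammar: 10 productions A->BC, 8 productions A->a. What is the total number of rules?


CNF allows two rule forms:
  A -> BC (binary): 10 rules
  A -> a (terminal): 8 rules
Total = 10 + 8 = 18

18


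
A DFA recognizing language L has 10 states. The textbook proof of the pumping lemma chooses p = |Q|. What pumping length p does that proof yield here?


Pumping lemma for regular languages (standard proof):
Take p = |Q|, the number of DFA states.
Any string of length >= |Q| passes through |Q|+1 states while reading its first |Q| symbols,
so by pigeonhole some state repeats, giving the loop that can be pumped.
Here |Q| = 10
Therefore the proof uses p = 10

10


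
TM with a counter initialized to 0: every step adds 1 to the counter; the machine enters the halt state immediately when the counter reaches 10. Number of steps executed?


Counter starts at 0. Counting sequence:
  Step 1: counter = 1
  Step 2: counter = 2
  Step 3: counter = 3
  Step 4: counter = 4
  Step 5: counter = 5
  Step 6: counter = 6
  ...
  Step 10: counter = 10
Counter reached 10 -> halt
Total steps = 10

10


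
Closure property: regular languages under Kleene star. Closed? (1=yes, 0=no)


Regular languages are closed under:
- Union (DFA product construction)
- Intersection (DFA product construction)
- Complement (swap accept/reject states)
- Concatenation (NFA construction)
- Kleene star (NFA construction)
Kleene star is in this list
Therefore: closed

1


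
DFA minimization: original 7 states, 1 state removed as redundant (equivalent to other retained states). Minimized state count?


Original DFA: 7 states
Redundant states removed: 1
Minimized states = original - removed
= 7 - 1
= 6

6


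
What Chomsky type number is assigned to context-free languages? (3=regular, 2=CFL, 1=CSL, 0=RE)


Chomsky hierarchy levels:
  Type 3: Regular (DFA/NFA/regex)
  Type 2: Context-free (PDA)
  Type 1: Context-sensitive
  Type 0: Recursively enumerable (TM)
'context-free' corresponds to Type 2

2


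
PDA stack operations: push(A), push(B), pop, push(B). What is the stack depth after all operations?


Tracing stack operations:
  push(A) -> stack = [A], depth=1
  push(B) -> stack = [A,B], depth=2
  pop -> removed B, stack = [A], depth=1
  push(B) -> stack = [A,B], depth=2
Final depth = 2

2


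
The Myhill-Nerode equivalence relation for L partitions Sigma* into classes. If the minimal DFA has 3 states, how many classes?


Myhill-Nerode theorem:
Number of equivalence classes = number of states in minimal DFA
Minimal DFA states = 3
Therefore equivalence classes = 3

3


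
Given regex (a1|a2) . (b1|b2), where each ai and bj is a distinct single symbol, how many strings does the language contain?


First group: 2 alternatives
Second group: 2 alternatives
Concatenation: each choice from group 1 pairs with each from group 2
Total = 2 x 2 = 4

4


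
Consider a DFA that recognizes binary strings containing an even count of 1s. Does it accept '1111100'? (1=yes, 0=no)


DFA has 2 states: q_even (start, accept=yes) and q_odd
Processing string '1111100' character by character:
  Position 0: read '1', 1-count=1 -> q_odd
  Position 1: read '1', 1-count=2 -> q_even
  Position 2: read '1', 1-count=3 -> q_odd
  Position 3: read '1', 1-count=4 -> q_even
  Position 4: read '1', 1-count=5 -> q_odd
  Position 5: read '0', 1-count=5 -> q_odd (no change)
  Position 6: read '0', 1-count=5 -> q_odd (no change)
Final state: q_odd, total 1s = 5 (odd); the DFA requires an even count -> reject

0


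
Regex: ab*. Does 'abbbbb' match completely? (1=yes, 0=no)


Pattern: ab*
String: 'abbbbb'
Pattern requires: exactly one 'a' followed by zero or more 'b's
First char is 'a' -> OK
Rest 'bbbbb': all b's? Yes
Result: 1

1


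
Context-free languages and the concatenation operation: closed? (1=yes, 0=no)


CFL closure properties:
  Closed under: union, concatenation, Kleene star
  NOT closed under: intersection, complement
Operation 'concatenation' is in closed list -> Yes (closed)

1


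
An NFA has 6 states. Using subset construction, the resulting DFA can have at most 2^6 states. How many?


NFA has 6 states
Subset construction: each DFA state = subset of NFA states
Maximum subsets = 2^6
2^6 = 64

64


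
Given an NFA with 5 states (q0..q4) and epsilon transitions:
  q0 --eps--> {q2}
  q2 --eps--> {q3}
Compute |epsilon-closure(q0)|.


Starting from q0
Initialize closure = {q0}
Follow epsilon from q0 -> add q2
Follow epsilon from q2 -> add q3
Final closure: {q0, q2, q3}
Size = 3

3


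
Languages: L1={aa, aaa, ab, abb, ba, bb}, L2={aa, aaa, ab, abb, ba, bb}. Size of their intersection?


L1 = {aa, aaa, ab, abb, ba, bb}
L2 = {aa, aaa, ab, abb, ba, bb}
Checking each string in L1 against L2:
  'aa': in L2? Yes
  'aaa': in L2? Yes
  'ab': in L2? Yes
  'abb': in L2? Yes
  'ba': in L2? Yes
  'bb': in L2? Yes
Intersection = {aa, aaa, ab, abb, ba, bb}
|L1 ∩ L2| = 6

6


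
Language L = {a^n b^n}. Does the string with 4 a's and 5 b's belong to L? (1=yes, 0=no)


Language requires equal numbers of a's and b's
PDA pushes for each 'a', pops for each 'b'
Number of a's = 4
Number of b's = 5
4 != 5 -> Reject

0


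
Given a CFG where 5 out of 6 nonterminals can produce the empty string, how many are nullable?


Nonterminals: {S, A, B, C, D, E}
A nonterminal is nullable if it can derive epsilon
Counting nullable nonterminals: 5
Total nullable = 5

5


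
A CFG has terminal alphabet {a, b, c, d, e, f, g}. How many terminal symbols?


Terminal symbols: a, b, c, d, e, f, g
Counting each: a (#1), b (#2), c (#3), d (#4), e (#5), f (#6), g (#7)
Total = 7

7


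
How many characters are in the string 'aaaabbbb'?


String: 'aaaabbbb'
Counting characters:
  'a' appears 4 time(s)
  'b' appears 4 time(s)
Total length = 4 + 4 = 8

8


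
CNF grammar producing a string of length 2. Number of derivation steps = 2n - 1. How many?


Chomsky Normal Form derivation:
String length n = 2
Each step either:
  - Splits a nonterminal into two (n-1 such steps)
  - Converts a nonterminal to terminal (n such steps)
Total = (n-1) + n = 2n - 1
= 2(2) - 1
= 4 - 1
= 3

3


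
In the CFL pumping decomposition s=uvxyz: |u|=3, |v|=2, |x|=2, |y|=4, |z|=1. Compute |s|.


|s| = |u| + |v| + |x| + |y| + |z|
= 3 + 2 + 2 + 4 + 1
= 5 + 2 + 5
= 7 + 5
= 12

12


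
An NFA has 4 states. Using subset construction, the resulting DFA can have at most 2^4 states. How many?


NFA has 4 states
Subset construction: each DFA state = subset of NFA states
Maximum subsets = 2^4
2^4 = 16

16


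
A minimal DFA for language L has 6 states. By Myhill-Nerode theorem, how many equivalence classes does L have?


Myhill-Nerode theorem:
Number of equivalence classes = number of states in minimal DFA
Minimal DFA states = 6
Therefore equivalence classes = 6

6


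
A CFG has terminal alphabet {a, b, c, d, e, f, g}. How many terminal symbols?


Terminal symbols: a, b, c, d, e, f, g
Counting each: a (#1), b (#2), c (#3), d (#4), e (#5), f (#6), g (#7)
Total = 7

7


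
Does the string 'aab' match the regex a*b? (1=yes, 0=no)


Pattern: a*b
String: 'aab'
Pattern requires: zero or more 'a's followed by exactly one 'b'
Found 2 leading 'a's
Remaining: 'b'
Remaining is exactly 'b' -> match
Result: 1

1


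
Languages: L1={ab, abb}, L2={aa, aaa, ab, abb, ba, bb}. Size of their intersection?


L1 = {ab, abb}
L2 = {aa, aaa, ab, abb, ba, bb}
Checking each string in L1 against L2:
  'ab': in L2? Yes
  'abb': in L2? Yes
Intersection = {ab, abb}
|L1 ∩ L2| = 2

2


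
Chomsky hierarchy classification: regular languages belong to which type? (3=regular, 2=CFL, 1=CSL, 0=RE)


Chomsky hierarchy levels:
  Type 3: Regular (DFA/NFA/regex)
  Type 2: Context-free (PDA)
  Type 1: Context-sensitive
  Type 0: Recursively enumerable (TM)
'regular' corresponds to Type 3

3


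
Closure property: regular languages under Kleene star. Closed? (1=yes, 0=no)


Regular languages are closed under:
- Union (DFA product construction)
- Intersection (DFA product construction)
- Complement (swap accept/reject states)
- Concatenation (NFA construction)
- Kleene star (NFA construction)
Kleene star is in this list
Therefore: closed

1


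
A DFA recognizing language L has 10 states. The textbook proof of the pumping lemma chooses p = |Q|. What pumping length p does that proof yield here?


Pumping lemma for regular languages (standard proof):
Take p = |Q|, the number of DFA states.
Any string of length >= |Q| passes through |Q|+1 states while reading its first |Q| symbols,
so by pigeonhole some state repeats, giving the loop that can be pumped.
Here |Q| = 10
Therefore the proof uses p = 10

10


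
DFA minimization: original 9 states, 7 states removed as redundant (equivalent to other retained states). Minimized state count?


Original DFA: 9 states
Redundant states removed: 7
Minimized states = original - removed
= 9 - 7
= 2

2


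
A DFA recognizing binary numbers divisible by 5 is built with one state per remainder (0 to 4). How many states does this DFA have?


Divisibility by 5 is tracked via the remainder mod 5: 0, 1, ..., 4
The construction assigns one state to each remainder
Number of remainders = 5

5


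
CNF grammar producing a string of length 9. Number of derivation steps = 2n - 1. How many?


Chomsky Normal Form derivation:
String length n = 9
Each step either:
  - Splits a nonterminal into two (n-1 such steps)
  - Converts a nonterminal to terminal (n such steps)
Total = (n-1) + n = 2n - 1
= 2(9) - 1
= 18 - 1
= 17

17


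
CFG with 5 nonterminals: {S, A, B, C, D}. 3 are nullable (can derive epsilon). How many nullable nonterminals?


Nonterminals: {S, A, B, C, D}
A nonterminal is nullable if it can derive epsilon
Counting nullable nonterminals: 3
Total nullable = 3

3


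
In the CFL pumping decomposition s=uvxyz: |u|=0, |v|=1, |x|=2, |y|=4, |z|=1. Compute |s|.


|s| = |u| + |v| + |x| + |y| + |z|
= 0 + 1 + 2 + 4 + 1
= 1 + 2 + 5
= 3 + 5
= 8

8


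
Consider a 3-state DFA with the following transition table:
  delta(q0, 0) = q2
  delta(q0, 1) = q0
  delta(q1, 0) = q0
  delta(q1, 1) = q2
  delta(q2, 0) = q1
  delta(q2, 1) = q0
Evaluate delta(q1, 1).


Looking up transition function:
delta(q1, 1) in the table
Row: q1, Column: 1
Result: q2

q2


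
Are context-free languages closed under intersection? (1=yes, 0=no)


CFL closure properties:
  Closed under: union, concatenation, Kleene star
  NOT closed under: intersection, complement
Operation 'intersection' is in not-closed list -> No (not closed)

0


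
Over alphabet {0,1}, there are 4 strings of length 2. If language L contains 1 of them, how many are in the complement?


Alphabet: {0,1}
String length: 2
Total strings of length 2 = 2^2 = 4
Strings in L = 1
Complement = total - |L|
= 4 - 1
= 3

3


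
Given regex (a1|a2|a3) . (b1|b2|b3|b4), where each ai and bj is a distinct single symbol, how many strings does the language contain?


First group: 3 alternatives
Second group: 4 alternatives
Concatenation: each choice from group 1 pairs with each from group 2
Total = 3 x 4 = 12

12


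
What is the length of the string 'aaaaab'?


String: 'aaaaab'
Counting characters:
  'a' appears 5 time(s)
  'b' appears 1 time(s)
Total length = 5 + 1 = 6

6


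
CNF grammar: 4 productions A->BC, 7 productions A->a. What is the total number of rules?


CNF allows two rule forms:
  A -> BC (binary): 4 rules
  A -> a (terminal): 7 rules
Total = 4 + 7 = 11

11


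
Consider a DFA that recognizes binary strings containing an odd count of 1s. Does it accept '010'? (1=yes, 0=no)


DFA has 2 states: q_even (start, accept=no) and q_odd
Processing string '010' character by character:
  Position 0: read '0', 1-count=0 -> q_even (no change)
  Position 1: read '1', 1-count=1 -> q_odd
  Position 2: read '0', 1-count=1 -> q_odd (no change)
Final state: q_odd, total 1s = 1 (odd); the DFA requires an odd count -> accept

1


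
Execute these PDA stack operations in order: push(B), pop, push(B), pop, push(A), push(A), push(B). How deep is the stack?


Tracing stack operations:
  push(B) -> stack = [B], depth=1
  pop -> removed B, stack = [], depth=0
  push(B) -> stack = [B], depth=1
  pop -> removed B, stack = [], depth=0
  push(A) -> stack = [A], depth=1
  push(A) -> stack = [A,A], depth=2
  push(B) -> stack = [A,A,B], depth=3
Final depth = 3

3


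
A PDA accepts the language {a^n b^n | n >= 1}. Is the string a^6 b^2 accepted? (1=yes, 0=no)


Language requires equal numbers of a's and b's
PDA pushes for each 'a', pops for each 'b'
Number of a's = 6
Number of b's = 2
6 != 2 -> Reject

0


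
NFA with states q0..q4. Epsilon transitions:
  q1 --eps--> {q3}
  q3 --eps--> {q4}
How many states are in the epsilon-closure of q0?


Starting from q0
Initialize closure = {q0}
q0 has no outgoing epsilon transitions -> nothing to add
Final closure: {q0}
Size = 1

1


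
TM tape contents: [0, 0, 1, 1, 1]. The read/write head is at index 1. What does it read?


Tape: [0, 0, 1, 1, 1]
Positions: 0 1 2 3 4
Values:    0 0 1 1 1
Head at position 1
tape[1] = 0

0


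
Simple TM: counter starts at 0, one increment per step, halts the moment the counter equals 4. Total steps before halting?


Counter starts at 0. Counting sequence:
  Step 1: counter = 1
  Step 2: counter = 2
  Step 3: counter = 3
  Step 4: counter = 4
Counter reached 4 -> halt
Total steps = 4

4


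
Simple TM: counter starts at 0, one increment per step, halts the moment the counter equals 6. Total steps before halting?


Counter starts at 0. Counting sequence:
  Step 1: counter = 1
  Step 2: counter = 2
  Step 3: counter = 3
  Step 4: counter = 4
  Step 5: counter = 5
  Step 6: counter = 6
Counter reached 6 -> halt
Total steps = 6

6


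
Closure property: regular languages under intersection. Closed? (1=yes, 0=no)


Regular languages are closed under:
- Union (DFA product construction)
- Intersection (DFA product construction)
- Complement (swap accept/reject states)
- Concatenation (NFA construction)
- Kleene star (NFA construction)
intersection is in this list
Therefore: closed

1


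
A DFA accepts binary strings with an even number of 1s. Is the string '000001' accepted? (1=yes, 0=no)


DFA has 2 states: q_even (start, accept=yes) and q_odd
Processing string '000001' character by character:
  Position 0: read '0', 1-count=0 -> q_even (no change)
  Position 1: read '0', 1-count=0 -> q_even (no change)
  Position 2: read '0', 1-count=0 -> q_even (no change)
  Position 3: read '0', 1-count=0 -> q_even (no change)
  Position 4: read '0', 1-count=0 -> q_even (no change)
  Position 5: read '1', 1-count=1 -> q_odd
Final state: q_odd, total 1s = 1 (odd); the DFA requires an even count -> reject

0


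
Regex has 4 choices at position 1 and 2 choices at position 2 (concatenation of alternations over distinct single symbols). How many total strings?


First group: 4 alternatives
Second group: 2 alternatives
Concatenation: each choice from group 1 pairs with each from group 2
Total = 4 x 2 = 8

8


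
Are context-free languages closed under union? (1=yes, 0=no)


CFL closure properties:
  Closed under: union, concatenation, Kleene star
  NOT closed under: intersection, complement
Operation 'union' is in closed list -> Yes (closed)

1


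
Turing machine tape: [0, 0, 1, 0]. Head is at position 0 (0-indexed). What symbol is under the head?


Tape: [0, 0, 1, 0]
Positions: 0 1 2 3
Values:    0 0 1 0
Head at position 0
tape[0] = 0

0


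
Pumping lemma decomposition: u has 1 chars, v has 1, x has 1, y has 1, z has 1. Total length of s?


|s| = |u| + |v| + |x| + |y| + |z|
= 1 + 1 + 1 + 1 + 1
= 2 + 1 + 2
= 3 + 2
= 5

5


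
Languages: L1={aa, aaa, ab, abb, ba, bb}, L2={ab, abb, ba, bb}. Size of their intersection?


L1 = {aa, aaa, ab, abb, ba, bb}
L2 = {ab, abb, ba, bb}
Checking each string in L1 against L2:
  'aa': in L2? No
  'aaa': in L2? No
  'ab': in L2? Yes
  'abb': in L2? Yes
  'ba': in L2? Yes
  'bb': in L2? Yes
Intersection = {ab, abb, ba, bb}
|L1 ∩ L2| = 4

4


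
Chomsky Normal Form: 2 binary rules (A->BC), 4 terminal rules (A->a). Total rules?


CNF allows two rule forms:
  A -> BC (binary): 2 rules
  A -> a (terminal): 4 rules
Total = 2 + 4 = 6

6


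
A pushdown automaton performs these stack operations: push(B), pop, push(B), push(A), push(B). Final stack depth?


Tracing stack operations:
  push(B) -> stack = [B], depth=1
  pop -> removed B, stack = [], depth=0
  push(B) -> stack = [B], depth=1
  push(A) -> stack = [B,A], depth=2
  push(B) -> stack = [B,A,B], depth=3
Final depth = 3

3


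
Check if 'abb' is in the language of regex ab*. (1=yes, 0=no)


Pattern: ab*
String: 'abb'
Pattern requires: exactly one 'a' followed by zero or more 'b's
First char is 'a' -> OK
Rest 'bb': all b's? Yes
Result: 1

1


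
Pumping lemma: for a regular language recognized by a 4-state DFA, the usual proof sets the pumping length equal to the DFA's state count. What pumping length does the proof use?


Pumping lemma for regular languages (standard proof):
Take p = |Q|, the number of DFA states.
Any string of length >= |Q| passes through |Q|+1 states while reading its first |Q| symbols,
so by pigeonhole some state repeats, giving the loop that can be pumped.
Here |Q| = 4
Therefore the proof uses p = 4

4


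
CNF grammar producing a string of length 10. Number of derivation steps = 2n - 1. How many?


Chomsky Normal Form derivation:
String length n = 10
Each step either:
  - Splits a nonterminal into two (n-1 such steps)
  - Converts a nonterminal to terminal (n such steps)
Total = (n-1) + n = 2n - 1
= 2(10) - 1
= 20 - 1
= 19

19


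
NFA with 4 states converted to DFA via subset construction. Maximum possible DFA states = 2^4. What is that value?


NFA has 4 states
Subset construction: each DFA state = subset of NFA states
Maximum subsets = 2^4
2^4 = 16

16


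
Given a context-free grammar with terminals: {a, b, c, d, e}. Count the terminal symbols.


Terminal symbols: a, b, c, d, e
Counting each: a (#1), b (#2), c (#3), d (#4), e (#5)
Total = 5

5


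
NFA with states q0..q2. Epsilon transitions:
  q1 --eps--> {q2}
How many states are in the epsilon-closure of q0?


Starting from q0
Initialize closure = {q0}
q0 has no outgoing epsilon transitions -> nothing to add
Final closure: {q0}
Size = 1

1


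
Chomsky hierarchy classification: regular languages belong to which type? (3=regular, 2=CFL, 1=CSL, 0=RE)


Chomsky hierarchy levels:
  Type 3: Regular (DFA/NFA/regex)
  Type 2: Context-free (PDA)
  Type 1: Context-sensitive
  Type 0: Recursively enumerable (TM)
'regular' corresponds to Type 3

3
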